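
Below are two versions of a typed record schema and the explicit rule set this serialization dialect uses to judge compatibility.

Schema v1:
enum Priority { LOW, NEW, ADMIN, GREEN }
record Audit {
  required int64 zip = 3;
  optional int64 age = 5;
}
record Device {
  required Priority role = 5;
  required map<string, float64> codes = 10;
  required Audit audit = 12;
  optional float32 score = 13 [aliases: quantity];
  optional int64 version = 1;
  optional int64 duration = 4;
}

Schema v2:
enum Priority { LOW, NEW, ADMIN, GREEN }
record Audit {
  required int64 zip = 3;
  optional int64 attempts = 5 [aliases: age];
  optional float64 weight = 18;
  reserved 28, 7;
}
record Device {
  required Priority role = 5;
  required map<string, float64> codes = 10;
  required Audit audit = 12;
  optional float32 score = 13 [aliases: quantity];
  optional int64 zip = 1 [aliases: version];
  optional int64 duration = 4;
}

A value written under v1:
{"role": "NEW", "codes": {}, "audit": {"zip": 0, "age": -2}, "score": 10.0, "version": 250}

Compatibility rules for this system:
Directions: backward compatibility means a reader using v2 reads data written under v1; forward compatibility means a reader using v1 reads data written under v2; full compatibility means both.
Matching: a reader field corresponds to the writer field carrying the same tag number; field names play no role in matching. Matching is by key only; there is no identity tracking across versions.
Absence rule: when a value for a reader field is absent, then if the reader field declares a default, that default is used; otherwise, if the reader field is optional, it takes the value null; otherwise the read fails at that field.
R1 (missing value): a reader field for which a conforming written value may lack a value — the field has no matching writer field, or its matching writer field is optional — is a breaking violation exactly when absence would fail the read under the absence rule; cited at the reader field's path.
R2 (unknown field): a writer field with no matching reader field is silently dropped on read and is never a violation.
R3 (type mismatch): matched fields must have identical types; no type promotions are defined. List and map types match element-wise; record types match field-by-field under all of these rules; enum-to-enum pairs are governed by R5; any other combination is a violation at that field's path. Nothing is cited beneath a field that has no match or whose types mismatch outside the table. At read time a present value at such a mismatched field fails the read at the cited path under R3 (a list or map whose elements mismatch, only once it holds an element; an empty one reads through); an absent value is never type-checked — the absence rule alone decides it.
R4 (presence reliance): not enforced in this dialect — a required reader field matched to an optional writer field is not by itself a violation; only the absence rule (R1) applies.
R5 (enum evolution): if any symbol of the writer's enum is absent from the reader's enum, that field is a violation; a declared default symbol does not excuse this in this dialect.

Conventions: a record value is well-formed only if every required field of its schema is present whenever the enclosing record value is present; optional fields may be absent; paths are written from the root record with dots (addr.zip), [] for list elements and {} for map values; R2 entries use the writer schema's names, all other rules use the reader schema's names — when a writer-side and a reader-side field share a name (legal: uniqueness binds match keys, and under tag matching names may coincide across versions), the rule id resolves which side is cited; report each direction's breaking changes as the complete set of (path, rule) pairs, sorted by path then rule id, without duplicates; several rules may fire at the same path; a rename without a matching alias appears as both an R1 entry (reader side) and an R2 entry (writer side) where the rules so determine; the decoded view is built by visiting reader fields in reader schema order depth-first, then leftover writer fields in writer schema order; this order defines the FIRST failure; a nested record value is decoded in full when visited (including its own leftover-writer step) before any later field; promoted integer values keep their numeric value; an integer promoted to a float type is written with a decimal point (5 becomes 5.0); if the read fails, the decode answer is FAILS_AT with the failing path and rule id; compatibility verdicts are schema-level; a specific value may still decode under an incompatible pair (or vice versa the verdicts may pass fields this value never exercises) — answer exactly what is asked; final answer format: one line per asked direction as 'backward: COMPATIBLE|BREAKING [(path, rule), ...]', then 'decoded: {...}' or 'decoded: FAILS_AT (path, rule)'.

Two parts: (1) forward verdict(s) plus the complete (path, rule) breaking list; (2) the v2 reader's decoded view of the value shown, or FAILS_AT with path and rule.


each type pair in Device: writer, then reader
forward on Device — v1 reading data written by v2:
  role: paired with writer role (Priority -> Priority; writer required)
  codes: paired with writer codes (map<string, float64> -> map<string, float64>; writer required)
  audit: paired with writer audit (Audit -> Audit; writer required)
  score: paired with writer score (float32 -> float32; writer optional)
  version: paired with writer zip (int64 -> int64; writer optional)
  duration: paired with writer duration (int64 -> int64; writer optional)
  audit.zip: paired with writer audit.zip (int64 -> int64; writer required)
  audit.age: paired with writer audit.attempts (int64 -> int64; writer optional)
  leftover writer field: audit.weight
  => no violations; forward on Device: COMPATIBLE
decode (reader v2):
  role := "NEW"
  codes := {}
  audit.zip := 0
  audit.attempts := -2 (from writer age)
  audit.weight := null (not supplied -> null)
  score := 10.0
  zip := 250 (from writer version)
  duration := null (not supplied -> null)
  => decoded: {"role": "NEW", "codes": {}, "audit": {"zip": 0, "attempts": -2, "weight": null}, "score": 10.0, "zip": 250, "duration": null}

forward: COMPATIBLE []; decoded: {"role": "NEW", "codes": {}, "audit": {"zip": 0, "attempts": -2, "weight": null}, "score": 10.0, "zip": 250, "duration": null}


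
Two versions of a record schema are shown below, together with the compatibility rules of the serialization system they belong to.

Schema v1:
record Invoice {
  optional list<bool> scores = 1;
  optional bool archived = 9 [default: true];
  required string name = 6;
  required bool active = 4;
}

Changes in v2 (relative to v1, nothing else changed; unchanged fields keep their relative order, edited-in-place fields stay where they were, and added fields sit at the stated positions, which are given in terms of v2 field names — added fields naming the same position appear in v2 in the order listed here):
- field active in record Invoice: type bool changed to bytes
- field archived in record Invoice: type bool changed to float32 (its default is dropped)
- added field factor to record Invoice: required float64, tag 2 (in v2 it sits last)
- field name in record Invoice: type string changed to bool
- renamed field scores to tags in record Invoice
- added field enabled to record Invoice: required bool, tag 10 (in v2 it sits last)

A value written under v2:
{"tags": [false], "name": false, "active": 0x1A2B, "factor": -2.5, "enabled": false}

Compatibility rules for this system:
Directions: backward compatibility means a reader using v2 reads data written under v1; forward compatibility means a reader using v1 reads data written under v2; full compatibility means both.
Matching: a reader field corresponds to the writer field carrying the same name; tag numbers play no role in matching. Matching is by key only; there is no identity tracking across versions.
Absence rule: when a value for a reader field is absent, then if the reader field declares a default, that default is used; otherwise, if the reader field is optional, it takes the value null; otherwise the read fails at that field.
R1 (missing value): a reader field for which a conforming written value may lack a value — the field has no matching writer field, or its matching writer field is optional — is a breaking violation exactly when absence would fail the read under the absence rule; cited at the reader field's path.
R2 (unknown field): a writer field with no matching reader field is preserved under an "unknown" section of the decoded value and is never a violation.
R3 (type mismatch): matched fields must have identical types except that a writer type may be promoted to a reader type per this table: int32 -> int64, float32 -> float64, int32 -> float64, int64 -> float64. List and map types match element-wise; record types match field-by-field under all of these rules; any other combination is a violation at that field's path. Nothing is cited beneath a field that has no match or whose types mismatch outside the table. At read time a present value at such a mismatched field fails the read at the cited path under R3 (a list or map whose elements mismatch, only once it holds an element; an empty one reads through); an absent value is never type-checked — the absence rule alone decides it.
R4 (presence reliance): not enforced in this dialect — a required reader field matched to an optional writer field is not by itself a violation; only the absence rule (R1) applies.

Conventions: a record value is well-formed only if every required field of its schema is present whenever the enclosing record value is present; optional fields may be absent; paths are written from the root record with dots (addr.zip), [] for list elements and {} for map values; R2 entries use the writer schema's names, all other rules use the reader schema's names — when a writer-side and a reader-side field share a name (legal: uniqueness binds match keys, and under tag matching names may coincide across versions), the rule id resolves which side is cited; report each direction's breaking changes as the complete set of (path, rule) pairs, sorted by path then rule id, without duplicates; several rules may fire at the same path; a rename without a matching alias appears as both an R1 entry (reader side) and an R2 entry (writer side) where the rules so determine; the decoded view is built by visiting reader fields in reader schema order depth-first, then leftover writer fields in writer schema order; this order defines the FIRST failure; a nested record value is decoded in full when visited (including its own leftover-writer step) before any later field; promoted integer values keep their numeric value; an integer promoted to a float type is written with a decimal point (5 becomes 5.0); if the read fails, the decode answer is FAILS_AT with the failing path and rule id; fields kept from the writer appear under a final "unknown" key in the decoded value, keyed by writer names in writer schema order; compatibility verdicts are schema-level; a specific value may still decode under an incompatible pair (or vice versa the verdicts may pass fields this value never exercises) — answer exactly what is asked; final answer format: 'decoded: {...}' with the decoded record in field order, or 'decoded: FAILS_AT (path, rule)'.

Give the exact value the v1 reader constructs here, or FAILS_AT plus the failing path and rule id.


decoded: FAILS_AT (name, R3)

the writer's type comes first in each Invoice pair
migrating the Invoice value to v1:
  scores := null (missing; optional => null)
  archived := true (missing; default applied)
  read fails at name under R3
  => FAILS_AT (name, R3)
the rest of the Invoice diff is inert for this question:
  field active in record Invoice: type bool changed to bytes -> changes Invoice's schema-level verdicts only — the decode of this value is the same
  field archived in record Invoice: type bool changed to float32 (its default is dropped) -> changes Invoice's schema-level verdicts only — the decode of this value is the same
  added field enabled to record Invoice: required bool, tag 10 (in v2 it sits last) -> changes Invoice's schema-level verdicts only — the decode of this value is the same
  renamed field scores to tags in record Invoice -> fires no rule on Invoice under this dialect and leaves the result unchanged
  added field factor to record Invoice: required float64, tag 2 (in v2 it sits last) -> changes Invoice's schema-level verdicts only — the decode of this value is the same


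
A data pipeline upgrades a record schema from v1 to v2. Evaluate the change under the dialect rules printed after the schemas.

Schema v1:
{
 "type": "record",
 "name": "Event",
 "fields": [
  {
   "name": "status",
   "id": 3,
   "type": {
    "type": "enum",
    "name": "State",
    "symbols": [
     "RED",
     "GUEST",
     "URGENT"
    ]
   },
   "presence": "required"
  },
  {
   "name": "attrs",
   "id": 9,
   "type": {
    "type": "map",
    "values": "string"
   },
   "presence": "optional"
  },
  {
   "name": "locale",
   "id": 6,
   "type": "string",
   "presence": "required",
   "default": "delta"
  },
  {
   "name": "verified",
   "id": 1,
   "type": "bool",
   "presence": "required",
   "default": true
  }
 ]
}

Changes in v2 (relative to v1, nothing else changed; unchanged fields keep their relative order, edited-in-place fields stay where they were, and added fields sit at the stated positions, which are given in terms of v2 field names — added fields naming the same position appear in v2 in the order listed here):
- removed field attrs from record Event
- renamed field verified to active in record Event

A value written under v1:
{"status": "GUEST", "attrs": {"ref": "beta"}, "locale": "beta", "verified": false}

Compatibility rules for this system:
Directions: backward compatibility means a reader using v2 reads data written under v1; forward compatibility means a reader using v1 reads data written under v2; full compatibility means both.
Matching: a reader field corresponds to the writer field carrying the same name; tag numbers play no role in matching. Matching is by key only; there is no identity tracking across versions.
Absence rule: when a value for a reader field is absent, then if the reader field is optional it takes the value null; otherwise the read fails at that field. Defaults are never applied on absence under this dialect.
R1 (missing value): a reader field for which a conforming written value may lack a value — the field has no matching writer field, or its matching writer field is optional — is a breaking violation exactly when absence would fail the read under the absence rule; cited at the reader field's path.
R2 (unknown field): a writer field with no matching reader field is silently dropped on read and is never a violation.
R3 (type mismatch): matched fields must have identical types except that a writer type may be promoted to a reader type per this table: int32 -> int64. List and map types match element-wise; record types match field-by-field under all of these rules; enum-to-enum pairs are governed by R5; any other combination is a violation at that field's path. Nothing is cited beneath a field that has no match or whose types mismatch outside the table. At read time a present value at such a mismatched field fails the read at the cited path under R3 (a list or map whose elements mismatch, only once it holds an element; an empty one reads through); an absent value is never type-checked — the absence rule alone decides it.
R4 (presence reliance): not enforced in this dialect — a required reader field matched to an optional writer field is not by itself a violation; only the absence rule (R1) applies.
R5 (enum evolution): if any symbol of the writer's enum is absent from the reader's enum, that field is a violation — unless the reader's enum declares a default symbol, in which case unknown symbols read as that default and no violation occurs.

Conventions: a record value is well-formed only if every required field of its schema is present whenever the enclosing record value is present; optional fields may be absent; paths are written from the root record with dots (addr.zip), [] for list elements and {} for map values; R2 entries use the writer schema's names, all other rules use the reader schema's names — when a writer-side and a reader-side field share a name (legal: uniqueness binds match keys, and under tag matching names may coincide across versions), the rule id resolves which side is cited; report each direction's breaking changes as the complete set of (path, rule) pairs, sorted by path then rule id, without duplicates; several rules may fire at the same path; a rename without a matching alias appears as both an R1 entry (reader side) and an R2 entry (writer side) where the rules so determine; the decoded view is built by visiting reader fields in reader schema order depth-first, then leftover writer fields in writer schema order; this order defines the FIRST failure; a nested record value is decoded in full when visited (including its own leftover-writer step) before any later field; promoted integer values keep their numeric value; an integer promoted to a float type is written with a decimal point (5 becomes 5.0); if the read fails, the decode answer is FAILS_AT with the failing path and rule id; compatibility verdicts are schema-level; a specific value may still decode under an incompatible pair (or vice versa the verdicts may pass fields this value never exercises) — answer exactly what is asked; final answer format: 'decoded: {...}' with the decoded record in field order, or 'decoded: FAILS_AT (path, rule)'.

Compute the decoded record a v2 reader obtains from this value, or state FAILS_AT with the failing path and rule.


decoded: FAILS_AT (active, R1)

in Event below, arrows point writer -> reader
decoding the Event value with the v2 reader:
  status := "GUEST"
  locale := "beta"
  read fails at active under R1 (no fill)
  => FAILS_AT (active, R1)
remaining Event differences; none change what is asked:
  removed field attrs from record Event -> triggers nothing under the printed rules; the Event answer is the same either way


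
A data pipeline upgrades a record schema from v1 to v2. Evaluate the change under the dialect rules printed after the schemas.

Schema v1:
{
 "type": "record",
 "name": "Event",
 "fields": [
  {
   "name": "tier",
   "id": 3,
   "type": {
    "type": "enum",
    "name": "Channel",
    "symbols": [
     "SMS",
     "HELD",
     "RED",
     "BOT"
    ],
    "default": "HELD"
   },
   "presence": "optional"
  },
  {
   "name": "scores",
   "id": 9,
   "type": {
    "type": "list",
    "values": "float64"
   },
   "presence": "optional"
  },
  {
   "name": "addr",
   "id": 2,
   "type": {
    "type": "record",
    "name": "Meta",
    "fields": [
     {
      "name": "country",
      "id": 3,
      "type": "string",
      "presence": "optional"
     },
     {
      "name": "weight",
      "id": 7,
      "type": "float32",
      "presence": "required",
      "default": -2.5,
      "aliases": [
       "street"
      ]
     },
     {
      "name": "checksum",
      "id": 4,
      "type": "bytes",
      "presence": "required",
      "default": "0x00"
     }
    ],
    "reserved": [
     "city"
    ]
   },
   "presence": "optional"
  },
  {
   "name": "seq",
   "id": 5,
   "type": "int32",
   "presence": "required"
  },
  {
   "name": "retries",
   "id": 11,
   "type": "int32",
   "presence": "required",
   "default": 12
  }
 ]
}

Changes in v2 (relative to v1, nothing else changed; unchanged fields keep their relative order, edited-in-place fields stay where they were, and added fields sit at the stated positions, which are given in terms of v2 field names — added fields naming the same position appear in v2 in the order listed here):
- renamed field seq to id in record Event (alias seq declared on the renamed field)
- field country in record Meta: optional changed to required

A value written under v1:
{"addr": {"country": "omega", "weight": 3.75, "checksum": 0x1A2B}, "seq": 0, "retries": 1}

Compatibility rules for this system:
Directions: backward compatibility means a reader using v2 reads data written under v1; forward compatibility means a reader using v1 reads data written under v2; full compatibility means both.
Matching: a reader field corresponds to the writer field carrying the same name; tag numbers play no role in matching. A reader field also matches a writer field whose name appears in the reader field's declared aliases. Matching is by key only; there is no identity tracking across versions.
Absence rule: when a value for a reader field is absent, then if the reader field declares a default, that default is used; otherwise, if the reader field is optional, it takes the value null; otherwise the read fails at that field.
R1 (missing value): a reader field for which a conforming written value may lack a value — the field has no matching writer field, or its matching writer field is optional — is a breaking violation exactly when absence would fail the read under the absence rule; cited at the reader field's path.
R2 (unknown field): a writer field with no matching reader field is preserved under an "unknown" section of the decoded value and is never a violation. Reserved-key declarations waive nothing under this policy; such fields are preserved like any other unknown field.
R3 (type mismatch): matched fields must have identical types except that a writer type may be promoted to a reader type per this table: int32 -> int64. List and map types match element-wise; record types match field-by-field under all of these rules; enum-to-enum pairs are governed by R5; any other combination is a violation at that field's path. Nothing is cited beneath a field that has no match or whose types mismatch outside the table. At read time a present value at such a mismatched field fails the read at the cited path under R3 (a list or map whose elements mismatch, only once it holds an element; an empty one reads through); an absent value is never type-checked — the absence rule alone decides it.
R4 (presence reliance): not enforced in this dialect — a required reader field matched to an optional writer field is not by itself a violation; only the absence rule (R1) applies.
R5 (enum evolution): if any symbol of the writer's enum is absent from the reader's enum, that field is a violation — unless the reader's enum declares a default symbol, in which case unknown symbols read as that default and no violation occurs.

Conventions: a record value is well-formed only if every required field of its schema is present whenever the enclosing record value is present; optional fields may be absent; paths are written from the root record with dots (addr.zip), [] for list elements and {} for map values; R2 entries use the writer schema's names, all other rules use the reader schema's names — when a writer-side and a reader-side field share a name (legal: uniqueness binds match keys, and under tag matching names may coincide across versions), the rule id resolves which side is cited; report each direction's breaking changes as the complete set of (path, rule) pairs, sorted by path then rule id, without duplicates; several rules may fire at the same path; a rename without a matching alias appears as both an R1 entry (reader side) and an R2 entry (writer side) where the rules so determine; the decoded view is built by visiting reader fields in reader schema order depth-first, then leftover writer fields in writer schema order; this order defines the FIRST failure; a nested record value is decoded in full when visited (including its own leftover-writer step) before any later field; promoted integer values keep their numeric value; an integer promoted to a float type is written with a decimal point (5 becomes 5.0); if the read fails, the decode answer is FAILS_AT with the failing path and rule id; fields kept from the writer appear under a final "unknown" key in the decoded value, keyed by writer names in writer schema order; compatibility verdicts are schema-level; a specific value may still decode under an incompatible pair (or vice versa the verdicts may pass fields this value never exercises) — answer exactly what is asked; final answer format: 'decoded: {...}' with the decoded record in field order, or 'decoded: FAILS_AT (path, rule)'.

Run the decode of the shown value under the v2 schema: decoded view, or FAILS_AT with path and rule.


arrows below run writer -> reader for Event
decode (reader v2):
  tier := null (absent, optional -> null)
  scores := null (absent, optional -> null)
  addr.country := "omega"
  addr.weight := 3.75
  addr.checksum := 0x1A2B
  id := 0 (from writer seq)
  retries := 1
  => decoded: {"tier": null, "scores": null, "addr": {"country": "omega", "weight": 3.75, "checksum": 0x1A2B}, "id": 0, "retries": 1}
diffs on Event not affecting the asked answer:
  field country in record Meta: optional changed to required -> changes Event's schema-level verdicts only — the decode of this value is the same

decoded: {"tier": null, "scores": null, "addr": {"country": "omega", "weight": 3.75, "checksum": 0x1A2B}, "id": 0, "retries": 1}


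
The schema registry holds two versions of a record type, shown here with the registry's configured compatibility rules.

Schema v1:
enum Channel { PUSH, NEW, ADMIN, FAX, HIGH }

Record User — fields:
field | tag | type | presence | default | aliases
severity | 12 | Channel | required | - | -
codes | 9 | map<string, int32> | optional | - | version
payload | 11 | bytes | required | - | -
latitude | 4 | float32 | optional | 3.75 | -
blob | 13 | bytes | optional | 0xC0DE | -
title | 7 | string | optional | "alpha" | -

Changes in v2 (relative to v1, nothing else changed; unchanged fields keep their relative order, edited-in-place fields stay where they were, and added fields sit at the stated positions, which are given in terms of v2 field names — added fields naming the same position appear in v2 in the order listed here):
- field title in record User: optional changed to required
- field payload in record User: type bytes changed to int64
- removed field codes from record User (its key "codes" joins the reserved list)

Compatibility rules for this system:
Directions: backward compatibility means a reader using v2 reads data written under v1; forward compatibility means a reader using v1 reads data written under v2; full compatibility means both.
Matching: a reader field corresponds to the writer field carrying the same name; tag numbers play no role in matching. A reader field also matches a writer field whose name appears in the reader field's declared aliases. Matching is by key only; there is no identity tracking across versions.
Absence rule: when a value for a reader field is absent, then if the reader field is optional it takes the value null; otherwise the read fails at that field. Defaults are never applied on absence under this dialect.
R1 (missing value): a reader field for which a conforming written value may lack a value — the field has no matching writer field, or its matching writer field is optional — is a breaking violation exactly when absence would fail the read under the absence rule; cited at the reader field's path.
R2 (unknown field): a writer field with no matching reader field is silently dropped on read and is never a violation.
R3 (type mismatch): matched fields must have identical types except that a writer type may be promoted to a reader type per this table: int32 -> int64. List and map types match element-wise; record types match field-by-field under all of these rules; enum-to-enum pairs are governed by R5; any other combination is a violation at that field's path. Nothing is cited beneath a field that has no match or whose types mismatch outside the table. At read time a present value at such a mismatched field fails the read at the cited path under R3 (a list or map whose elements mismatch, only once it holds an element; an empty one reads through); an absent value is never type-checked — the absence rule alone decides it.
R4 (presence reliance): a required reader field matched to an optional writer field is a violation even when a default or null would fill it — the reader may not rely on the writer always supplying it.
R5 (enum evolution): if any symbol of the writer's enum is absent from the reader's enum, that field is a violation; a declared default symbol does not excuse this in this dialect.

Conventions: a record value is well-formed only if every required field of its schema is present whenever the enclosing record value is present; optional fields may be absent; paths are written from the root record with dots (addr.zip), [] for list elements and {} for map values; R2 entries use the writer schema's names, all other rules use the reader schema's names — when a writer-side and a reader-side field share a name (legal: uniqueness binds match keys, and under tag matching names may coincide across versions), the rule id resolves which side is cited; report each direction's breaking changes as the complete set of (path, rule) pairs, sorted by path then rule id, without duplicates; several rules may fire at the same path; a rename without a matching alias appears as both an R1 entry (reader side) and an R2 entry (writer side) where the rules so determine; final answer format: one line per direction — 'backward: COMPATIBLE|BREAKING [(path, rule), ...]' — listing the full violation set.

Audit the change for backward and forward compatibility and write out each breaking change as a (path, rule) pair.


backward: BREAKING [(payload, R3), (title, R1), (title, R4)]; forward: BREAKING [(payload, R3)]

each type pair in User: writer, then reader
backward for User (reader v2, writer v1):
  Channel -> Channel, writer required: severity aligns to severity
  bytes -> int64, writer required: payload aligns to payload
  float32 -> float32, writer optional: latitude aligns to latitude
  bytes -> bytes, writer optional: blob aligns to blob
  string -> string, writer optional: title aligns to title
  writer field codes has no reader counterpart
  rule R3 violated at payload
  rule R1 violated at title
  rule R4 violated at title
  => backward: BREAKING (3)
forward for User (reader v1, writer v2):
  Channel -> Channel, writer required: severity aligns to severity
  codes has no writer counterpart
  int64 -> bytes, writer required: payload aligns to payload
  float32 -> float32, writer optional: latitude aligns to latitude
  bytes -> bytes, writer optional: blob aligns to blob
  string -> string, writer required: title aligns to title
  rule R3 violated at payload
  => forward: BREAKING (1)


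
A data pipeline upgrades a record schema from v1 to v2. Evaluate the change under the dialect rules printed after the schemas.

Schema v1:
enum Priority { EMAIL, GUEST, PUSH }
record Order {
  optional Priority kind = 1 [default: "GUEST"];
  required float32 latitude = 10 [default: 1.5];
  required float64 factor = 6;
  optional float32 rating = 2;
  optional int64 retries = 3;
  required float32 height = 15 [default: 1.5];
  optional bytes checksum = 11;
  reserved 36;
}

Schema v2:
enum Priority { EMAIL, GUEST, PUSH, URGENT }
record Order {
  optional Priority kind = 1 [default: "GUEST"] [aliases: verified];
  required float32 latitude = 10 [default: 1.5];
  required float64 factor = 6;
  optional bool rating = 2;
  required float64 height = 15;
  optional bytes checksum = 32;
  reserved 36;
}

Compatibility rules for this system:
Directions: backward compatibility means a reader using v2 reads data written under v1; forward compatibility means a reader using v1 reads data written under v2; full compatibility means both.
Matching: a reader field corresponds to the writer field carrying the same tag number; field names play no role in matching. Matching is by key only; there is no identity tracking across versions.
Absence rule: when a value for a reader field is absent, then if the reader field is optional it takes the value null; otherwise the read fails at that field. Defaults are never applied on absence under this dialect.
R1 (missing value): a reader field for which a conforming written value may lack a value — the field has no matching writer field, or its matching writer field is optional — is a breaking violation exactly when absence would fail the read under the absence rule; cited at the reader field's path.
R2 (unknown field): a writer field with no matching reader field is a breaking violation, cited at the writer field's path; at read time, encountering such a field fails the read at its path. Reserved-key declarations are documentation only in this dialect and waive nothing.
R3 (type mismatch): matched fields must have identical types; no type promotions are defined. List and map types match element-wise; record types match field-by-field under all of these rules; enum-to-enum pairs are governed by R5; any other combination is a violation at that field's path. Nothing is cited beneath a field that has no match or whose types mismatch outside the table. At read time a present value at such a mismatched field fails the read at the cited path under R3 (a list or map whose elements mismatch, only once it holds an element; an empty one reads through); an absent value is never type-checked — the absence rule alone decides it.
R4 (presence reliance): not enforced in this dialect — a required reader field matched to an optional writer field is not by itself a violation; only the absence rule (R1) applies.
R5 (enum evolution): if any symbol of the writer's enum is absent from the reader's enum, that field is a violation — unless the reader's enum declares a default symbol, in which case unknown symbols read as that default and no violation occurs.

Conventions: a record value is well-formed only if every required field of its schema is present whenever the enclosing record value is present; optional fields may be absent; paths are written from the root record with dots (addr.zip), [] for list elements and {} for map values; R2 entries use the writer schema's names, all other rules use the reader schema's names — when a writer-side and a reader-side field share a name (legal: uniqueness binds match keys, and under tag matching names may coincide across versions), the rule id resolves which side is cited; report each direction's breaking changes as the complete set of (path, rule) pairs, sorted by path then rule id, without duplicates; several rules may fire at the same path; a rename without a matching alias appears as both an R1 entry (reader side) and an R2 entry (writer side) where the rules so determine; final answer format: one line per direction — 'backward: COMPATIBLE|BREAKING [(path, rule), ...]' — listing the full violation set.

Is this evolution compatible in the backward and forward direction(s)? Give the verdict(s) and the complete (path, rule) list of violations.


backward: BREAKING [(checksum, R2), (height, R3), (rating, R3), (retries, R2)]; forward: BREAKING [(checksum, R2), (height, R3), (kind, R5), (rating, R3)]

in Order below, arrows point writer -> reader
backward for Order (reader v2, writer v1):
  kind <- kind (Priority -> Priority, writer optional)
  latitude <- latitude (float32 -> float32, writer required)
  factor <- factor (float64 -> float64, writer required)
  rating <- rating (float32 -> bool, writer optional)
  height <- height (float32 -> float64, writer required)
  checksum: no writer-side match
  leftover writer field: retries
  leftover writer field: checksum
  breaking: (checksum, R2)
  breaking: (height, R3)
  breaking: (rating, R3)
  breaking: (retries, R2)
  => backward: BREAKING (4)
forward for Order (reader v1, writer v2):
  kind <- kind (Priority -> Priority, writer optional)
  latitude <- latitude (float32 -> float32, writer required)
  factor <- factor (float64 -> float64, writer required)
  rating <- rating (bool -> float32, writer optional)
  retries: no writer-side match
  height <- height (float64 -> float32, writer required)
  checksum: no writer-side match
  leftover writer field: checksum
  breaking: (checksum, R2)
  breaking: (height, R3)
  breaking: (kind, R5)
  breaking: (rating, R3)
  => forward: BREAKING (4)


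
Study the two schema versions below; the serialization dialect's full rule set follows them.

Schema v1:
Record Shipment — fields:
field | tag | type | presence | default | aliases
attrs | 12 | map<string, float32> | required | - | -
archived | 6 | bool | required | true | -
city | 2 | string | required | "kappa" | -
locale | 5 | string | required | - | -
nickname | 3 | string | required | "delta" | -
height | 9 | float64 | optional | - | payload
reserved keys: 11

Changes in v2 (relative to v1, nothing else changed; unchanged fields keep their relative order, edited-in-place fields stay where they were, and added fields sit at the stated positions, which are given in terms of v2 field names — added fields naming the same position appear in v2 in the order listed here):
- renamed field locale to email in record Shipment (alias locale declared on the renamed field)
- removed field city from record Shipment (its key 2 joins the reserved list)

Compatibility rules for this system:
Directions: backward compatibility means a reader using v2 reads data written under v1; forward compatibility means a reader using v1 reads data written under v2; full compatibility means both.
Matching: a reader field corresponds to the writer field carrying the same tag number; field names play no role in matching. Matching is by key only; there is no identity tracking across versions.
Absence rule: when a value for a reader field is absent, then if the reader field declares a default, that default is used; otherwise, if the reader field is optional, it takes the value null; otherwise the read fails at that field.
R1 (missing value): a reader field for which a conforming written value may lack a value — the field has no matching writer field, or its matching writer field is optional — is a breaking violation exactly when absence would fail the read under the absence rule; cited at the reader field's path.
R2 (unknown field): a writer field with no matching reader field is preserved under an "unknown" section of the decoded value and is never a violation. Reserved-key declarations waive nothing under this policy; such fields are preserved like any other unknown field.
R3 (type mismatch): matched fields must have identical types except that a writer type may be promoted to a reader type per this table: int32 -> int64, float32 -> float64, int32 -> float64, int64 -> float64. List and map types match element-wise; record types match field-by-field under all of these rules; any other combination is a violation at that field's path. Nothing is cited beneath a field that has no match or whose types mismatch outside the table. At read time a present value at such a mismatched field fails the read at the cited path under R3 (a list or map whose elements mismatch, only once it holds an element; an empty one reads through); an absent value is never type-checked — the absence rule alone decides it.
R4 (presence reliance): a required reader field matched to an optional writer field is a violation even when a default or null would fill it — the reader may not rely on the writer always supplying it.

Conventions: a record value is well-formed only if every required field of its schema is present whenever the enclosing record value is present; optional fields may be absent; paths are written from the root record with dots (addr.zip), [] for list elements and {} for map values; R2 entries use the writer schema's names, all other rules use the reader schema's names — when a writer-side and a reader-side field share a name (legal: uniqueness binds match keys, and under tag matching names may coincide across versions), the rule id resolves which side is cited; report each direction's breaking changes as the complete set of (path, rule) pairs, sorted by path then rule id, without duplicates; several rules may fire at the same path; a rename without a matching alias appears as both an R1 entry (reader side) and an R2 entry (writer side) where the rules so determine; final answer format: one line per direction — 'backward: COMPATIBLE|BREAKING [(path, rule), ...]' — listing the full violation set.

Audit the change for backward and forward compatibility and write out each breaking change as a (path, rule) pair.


the writer's type comes first in each Shipment pair
backward pass over Shipment, reader schema v2, writer schema v1:
  writer required, map<string, float32> -> map<string, float32>: reader attrs maps from writer attrs
  writer required, bool -> bool: reader archived maps from writer archived
  writer required, string -> string: reader email maps from writer locale
  writer required, string -> string: reader nickname maps from writer nickname
  writer optional, float64 -> float64: reader height maps from writer height
  city (writer side), unknown to reader
  nothing fires on Shipment: backward is COMPATIBLE
forward pass over Shipment, reader schema v1, writer schema v2:
  writer required, map<string, float32> -> map<string, float32>: reader attrs maps from writer attrs
  writer required, bool -> bool: reader archived maps from writer archived
  city: no writer-side match
  writer required, string -> string: reader locale maps from writer email
  writer required, string -> string: reader nickname maps from writer nickname
  writer optional, float64 -> float64: reader height maps from writer height
  nothing fires on Shipment: forward is COMPATIBLE

backward: COMPATIBLE []; forward: COMPATIBLE []
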